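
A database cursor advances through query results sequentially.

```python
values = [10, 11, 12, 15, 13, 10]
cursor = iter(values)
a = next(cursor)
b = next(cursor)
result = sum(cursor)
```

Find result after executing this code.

Step 1: Create iterator over [10, 11, 12, 15, 13, 10].
Step 2: a = next() = 10, b = next() = 11.
Step 3: sum() of remaining [12, 15, 13, 10] = 50.
Therefore result = 50.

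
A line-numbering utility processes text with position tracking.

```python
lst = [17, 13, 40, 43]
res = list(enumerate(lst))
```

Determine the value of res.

Step 1: enumerate pairs each element with its index:
  (0, 17)
  (1, 13)
  (2, 40)
  (3, 43)
Therefore res = [(0, 17), (1, 13), (2, 40), (3, 43)].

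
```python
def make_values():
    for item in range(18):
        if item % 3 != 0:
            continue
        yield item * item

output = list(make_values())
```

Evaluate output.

Step 1: Only yield item**2 when item is divisible by 3:
  item=0: 0 % 3 == 0, yield 0**2 = 0
  item=3: 3 % 3 == 0, yield 3**2 = 9
  item=6: 6 % 3 == 0, yield 6**2 = 36
  item=9: 9 % 3 == 0, yield 9**2 = 81
  item=12: 12 % 3 == 0, yield 12**2 = 144
  item=15: 15 % 3 == 0, yield 15**2 = 225
Therefore output = [0, 9, 36, 81, 144, 225].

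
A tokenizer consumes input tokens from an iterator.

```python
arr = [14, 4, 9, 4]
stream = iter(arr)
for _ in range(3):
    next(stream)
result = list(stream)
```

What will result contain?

Step 1: Create iterator over [14, 4, 9, 4].
Step 2: Advance 3 positions (consuming [14, 4, 9]).
Step 3: list() collects remaining elements: [4].
Therefore result = [4].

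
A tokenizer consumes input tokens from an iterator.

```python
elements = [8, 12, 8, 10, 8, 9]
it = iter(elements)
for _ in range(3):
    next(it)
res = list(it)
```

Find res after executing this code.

Step 1: Create iterator over [8, 12, 8, 10, 8, 9].
Step 2: Advance 3 positions (consuming [8, 12, 8]).
Step 3: list() collects remaining elements: [10, 8, 9].
Therefore res = [10, 8, 9].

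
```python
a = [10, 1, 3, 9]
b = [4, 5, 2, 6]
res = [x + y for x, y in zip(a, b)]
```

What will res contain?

Step 1: Add corresponding elements:
  10 + 4 = 14
  1 + 5 = 6
  3 + 2 = 5
  9 + 6 = 15
Therefore res = [14, 6, 5, 15].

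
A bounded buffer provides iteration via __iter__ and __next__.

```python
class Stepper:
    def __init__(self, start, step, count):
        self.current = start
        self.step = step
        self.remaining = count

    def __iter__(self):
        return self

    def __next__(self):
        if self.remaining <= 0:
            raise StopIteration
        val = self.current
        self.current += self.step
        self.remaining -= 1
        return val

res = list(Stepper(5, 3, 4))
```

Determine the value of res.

Step 1: Stepper starts at 5, increments by 3, for 4 steps:
  Yield 5, then current += 3
  Yield 8, then current += 3
  Yield 11, then current += 3
  Yield 14, then current += 3
Therefore res = [5, 8, 11, 14].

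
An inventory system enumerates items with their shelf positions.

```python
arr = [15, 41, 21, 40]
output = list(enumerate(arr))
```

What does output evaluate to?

Step 1: enumerate pairs each element with its index:
  (0, 15)
  (1, 41)
  (2, 21)
  (3, 40)
Therefore output = [(0, 15), (1, 41), (2, 21), (3, 40)].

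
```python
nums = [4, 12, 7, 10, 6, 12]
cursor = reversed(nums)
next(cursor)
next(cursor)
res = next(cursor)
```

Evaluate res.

Step 1: reversed([4, 12, 7, 10, 6, 12]) gives iterator: [12, 6, 10, 7, 12, 4].
Step 2: First next() = 12, second next() = 6.
Step 3: Third next() = 10.
Therefore res = 10.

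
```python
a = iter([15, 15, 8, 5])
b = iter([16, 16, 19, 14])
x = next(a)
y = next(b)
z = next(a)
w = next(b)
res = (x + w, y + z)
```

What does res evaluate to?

Step 1: a iterates [15, 15, 8, 5], b iterates [16, 16, 19, 14].
Step 2: x = next(a) = 15, y = next(b) = 16.
Step 3: z = next(a) = 15, w = next(b) = 16.
Step 4: res = (15 + 16, 16 + 15) = (31, 31).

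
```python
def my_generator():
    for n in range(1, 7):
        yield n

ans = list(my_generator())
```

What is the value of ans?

Step 1: The generator yields each value from range(1, 7).
Step 2: list() consumes all yields: [1, 2, 3, 4, 5, 6].
Therefore ans = [1, 2, 3, 4, 5, 6].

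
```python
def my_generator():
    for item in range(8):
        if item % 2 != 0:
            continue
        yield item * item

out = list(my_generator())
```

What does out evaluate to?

Step 1: Only yield item**2 when item is divisible by 2:
  item=0: 0 % 2 == 0, yield 0**2 = 0
  item=2: 2 % 2 == 0, yield 2**2 = 4
  item=4: 4 % 2 == 0, yield 4**2 = 16
  item=6: 6 % 2 == 0, yield 6**2 = 36
Therefore out = [0, 4, 16, 36].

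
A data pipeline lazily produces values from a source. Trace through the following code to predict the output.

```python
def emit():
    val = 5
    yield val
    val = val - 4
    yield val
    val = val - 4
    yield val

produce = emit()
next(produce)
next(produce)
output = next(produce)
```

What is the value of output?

Step 1: Trace through generator execution:
  Yield 1: val starts at 5, yield 5
  Yield 2: val = 5 - 4 = 1, yield 1
  Yield 3: val = 1 - 4 = -3, yield -3
Step 2: First next() gets 5, second next() gets the second value, third next() yields -3.
Therefore output = -3.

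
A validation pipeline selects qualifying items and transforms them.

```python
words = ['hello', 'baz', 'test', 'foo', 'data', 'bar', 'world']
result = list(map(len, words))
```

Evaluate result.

Step 1: Map len() to each word:
  'hello' -> 5
  'baz' -> 3
  'test' -> 4
  'foo' -> 3
  'data' -> 4
  'bar' -> 3
  'world' -> 5
Therefore result = [5, 3, 4, 3, 4, 3, 5].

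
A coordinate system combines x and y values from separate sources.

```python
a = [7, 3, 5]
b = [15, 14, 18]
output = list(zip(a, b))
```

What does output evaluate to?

Step 1: zip pairs elements at same index:
  Index 0: (7, 15)
  Index 1: (3, 14)
  Index 2: (5, 18)
Therefore output = [(7, 15), (3, 14), (5, 18)].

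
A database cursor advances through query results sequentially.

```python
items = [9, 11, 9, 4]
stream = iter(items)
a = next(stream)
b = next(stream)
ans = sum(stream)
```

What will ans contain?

Step 1: Create iterator over [9, 11, 9, 4].
Step 2: a = next() = 9, b = next() = 11.
Step 3: sum() of remaining [9, 4] = 13.
Therefore ans = 13.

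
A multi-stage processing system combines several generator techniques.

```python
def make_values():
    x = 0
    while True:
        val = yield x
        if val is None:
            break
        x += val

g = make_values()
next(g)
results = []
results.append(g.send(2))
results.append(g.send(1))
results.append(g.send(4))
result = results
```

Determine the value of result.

Step 1: next(g) -> yield 0.
Step 2: send(2) -> x = 2, yield 2.
Step 3: send(1) -> x = 3, yield 3.
Step 4: send(4) -> x = 7, yield 7.
Therefore result = [2, 3, 7].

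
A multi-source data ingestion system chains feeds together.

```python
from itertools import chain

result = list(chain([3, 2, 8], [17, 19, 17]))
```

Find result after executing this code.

Step 1: chain() concatenates iterables: [3, 2, 8] + [17, 19, 17].
Therefore result = [3, 2, 8, 17, 19, 17].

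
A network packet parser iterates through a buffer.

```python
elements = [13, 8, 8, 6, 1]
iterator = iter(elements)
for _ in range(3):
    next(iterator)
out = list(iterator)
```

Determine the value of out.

Step 1: Create iterator over [13, 8, 8, 6, 1].
Step 2: Advance 3 positions (consuming [13, 8, 8]).
Step 3: list() collects remaining elements: [6, 1].
Therefore out = [6, 1].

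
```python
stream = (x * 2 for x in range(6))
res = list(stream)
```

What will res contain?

Step 1: For each x in range(6), compute x*2:
  x=0: 0*2 = 0
  x=1: 1*2 = 2
  x=2: 2*2 = 4
  x=3: 3*2 = 6
  x=4: 4*2 = 8
  x=5: 5*2 = 10
Therefore res = [0, 2, 4, 6, 8, 10].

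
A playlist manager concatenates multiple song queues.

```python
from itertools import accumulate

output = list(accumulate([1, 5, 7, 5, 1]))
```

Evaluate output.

Step 1: accumulate computes running sums:
  + 1 = 1
  + 5 = 6
  + 7 = 13
  + 5 = 18
  + 1 = 19
Therefore output = [1, 6, 13, 18, 19].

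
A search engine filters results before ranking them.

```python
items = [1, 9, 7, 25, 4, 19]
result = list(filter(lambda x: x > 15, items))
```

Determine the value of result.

Step 1: Filter elements > 15:
  1: removed
  9: removed
  7: removed
  25: kept
  4: removed
  19: kept
Therefore result = [25, 19].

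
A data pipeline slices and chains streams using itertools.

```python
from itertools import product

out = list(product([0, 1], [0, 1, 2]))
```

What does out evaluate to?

Step 1: product([0, 1], [0, 1, 2]) gives all pairs:
  (0, 0)
  (0, 1)
  (0, 2)
  (1, 0)
  (1, 1)
  (1, 2)
Therefore out = [(0, 0), (0, 1), (0, 2), (1, 0), (1, 1), (1, 2)].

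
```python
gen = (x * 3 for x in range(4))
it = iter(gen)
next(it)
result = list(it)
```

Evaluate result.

Step 1: Generator produces [0, 3, 6, 9].
Step 2: next(it) consumes first element (0).
Step 3: list(it) collects remaining: [3, 6, 9].
Therefore result = [3, 6, 9].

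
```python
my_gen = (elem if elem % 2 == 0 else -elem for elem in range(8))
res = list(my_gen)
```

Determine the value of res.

Step 1: For each elem in range(8), yield elem if even, else -elem:
  elem=0: even, yield 0
  elem=1: odd, yield -1
  elem=2: even, yield 2
  elem=3: odd, yield -3
  elem=4: even, yield 4
  elem=5: odd, yield -5
  elem=6: even, yield 6
  elem=7: odd, yield -7
Therefore res = [0, -1, 2, -3, 4, -5, 6, -7].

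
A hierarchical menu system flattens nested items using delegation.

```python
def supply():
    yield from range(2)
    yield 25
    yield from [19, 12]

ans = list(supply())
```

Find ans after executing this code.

Step 1: Trace yields in order:
  yield 0
  yield 1
  yield 25
  yield 19
  yield 12
Therefore ans = [0, 1, 25, 19, 12].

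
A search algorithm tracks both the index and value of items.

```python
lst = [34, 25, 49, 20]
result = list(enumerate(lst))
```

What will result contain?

Step 1: enumerate pairs each element with its index:
  (0, 34)
  (1, 25)
  (2, 49)
  (3, 20)
Therefore result = [(0, 34), (1, 25), (2, 49), (3, 20)].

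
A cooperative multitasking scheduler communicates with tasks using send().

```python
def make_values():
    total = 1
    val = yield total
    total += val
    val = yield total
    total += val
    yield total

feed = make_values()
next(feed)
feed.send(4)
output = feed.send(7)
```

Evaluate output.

Step 1: next() -> yield total=1.
Step 2: send(4) -> val=4, total = 1+4 = 5, yield 5.
Step 3: send(7) -> val=7, total = 5+7 = 12, yield 12.
Therefore output = 12.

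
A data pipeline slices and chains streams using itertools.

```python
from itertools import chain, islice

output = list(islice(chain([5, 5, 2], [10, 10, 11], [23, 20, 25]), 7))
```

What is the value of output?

Step 1: chain([5, 5, 2], [10, 10, 11], [23, 20, 25]) = [5, 5, 2, 10, 10, 11, 23, 20, 25].
Step 2: islice takes first 7 elements: [5, 5, 2, 10, 10, 11, 23].
Therefore output = [5, 5, 2, 10, 10, 11, 23].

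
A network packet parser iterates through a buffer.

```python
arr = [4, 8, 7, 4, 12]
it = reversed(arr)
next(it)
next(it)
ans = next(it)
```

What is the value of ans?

Step 1: reversed([4, 8, 7, 4, 12]) gives iterator: [12, 4, 7, 8, 4].
Step 2: First next() = 12, second next() = 4.
Step 3: Third next() = 7.
Therefore ans = 7.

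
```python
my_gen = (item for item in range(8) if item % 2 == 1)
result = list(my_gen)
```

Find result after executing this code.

Step 1: Filter range(8) keeping only odd values:
  item=0: even, excluded
  item=1: odd, included
  item=2: even, excluded
  item=3: odd, included
  item=4: even, excluded
  item=5: odd, included
  item=6: even, excluded
  item=7: odd, included
Therefore result = [1, 3, 5, 7].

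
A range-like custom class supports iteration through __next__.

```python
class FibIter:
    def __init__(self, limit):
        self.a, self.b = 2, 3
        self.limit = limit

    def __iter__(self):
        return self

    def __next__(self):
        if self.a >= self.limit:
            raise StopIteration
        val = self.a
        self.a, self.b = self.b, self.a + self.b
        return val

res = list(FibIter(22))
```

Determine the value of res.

Step 1: Fibonacci-like sequence (a=2, b=3) until >= 22:
  Yield 2, then a,b = 3,5
  Yield 3, then a,b = 5,8
  Yield 5, then a,b = 8,13
  Yield 8, then a,b = 13,21
  Yield 13, then a,b = 21,34
  Yield 21, then a,b = 34,55
Step 2: 34 >= 22, stop.
Therefore res = [2, 3, 5, 8, 13, 21].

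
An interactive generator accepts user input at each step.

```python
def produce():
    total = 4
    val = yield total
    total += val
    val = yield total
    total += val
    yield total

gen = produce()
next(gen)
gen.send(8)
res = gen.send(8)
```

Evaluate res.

Step 1: next() -> yield total=4.
Step 2: send(8) -> val=8, total = 4+8 = 12, yield 12.
Step 3: send(8) -> val=8, total = 12+8 = 20, yield 20.
Therefore res = 20.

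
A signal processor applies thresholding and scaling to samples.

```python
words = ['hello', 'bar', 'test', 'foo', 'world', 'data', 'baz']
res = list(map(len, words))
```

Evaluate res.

Step 1: Map len() to each word:
  'hello' -> 5
  'bar' -> 3
  'test' -> 4
  'foo' -> 3
  'world' -> 5
  'data' -> 4
  'baz' -> 3
Therefore res = [5, 3, 4, 3, 5, 4, 3].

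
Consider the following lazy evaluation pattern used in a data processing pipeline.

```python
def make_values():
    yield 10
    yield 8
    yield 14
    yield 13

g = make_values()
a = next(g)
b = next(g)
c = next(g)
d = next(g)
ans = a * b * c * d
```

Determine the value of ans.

Step 1: Create generator and consume all values:
  a = next(g) = 10
  b = next(g) = 8
  c = next(g) = 14
  d = next(g) = 13
Step 2: ans = 10 * 8 * 14 * 13 = 14560.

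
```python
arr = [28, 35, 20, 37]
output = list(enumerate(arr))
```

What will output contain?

Step 1: enumerate pairs each element with its index:
  (0, 28)
  (1, 35)
  (2, 20)
  (3, 37)
Therefore output = [(0, 28), (1, 35), (2, 20), (3, 37)].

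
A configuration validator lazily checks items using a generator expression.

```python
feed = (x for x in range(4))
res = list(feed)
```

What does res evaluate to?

Step 1: Generator expression iterates range(4): [0, 1, 2, 3].
Step 2: list() collects all values.
Therefore res = [0, 1, 2, 3].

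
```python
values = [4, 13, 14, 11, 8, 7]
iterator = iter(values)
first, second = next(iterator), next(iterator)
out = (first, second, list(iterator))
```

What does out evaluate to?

Step 1: Create iterator over [4, 13, 14, 11, 8, 7].
Step 2: first = 4, second = 13.
Step 3: Remaining elements: [14, 11, 8, 7].
Therefore out = (4, 13, [14, 11, 8, 7]).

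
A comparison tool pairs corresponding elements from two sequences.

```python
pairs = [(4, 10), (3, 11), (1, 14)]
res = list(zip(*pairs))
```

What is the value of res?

Step 1: zip(*pairs) transposes: unzips [(4, 10), (3, 11), (1, 14)] into separate sequences.
Step 2: First elements: (4, 3, 1), second elements: (10, 11, 14).
Therefore res = [(4, 3, 1), (10, 11, 14)].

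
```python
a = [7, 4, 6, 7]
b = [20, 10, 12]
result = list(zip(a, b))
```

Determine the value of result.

Step 1: zip stops at shortest (len(a)=4, len(b)=3):
  Index 0: (7, 20)
  Index 1: (4, 10)
  Index 2: (6, 12)
Step 2: Last element of a (7) has no pair, dropped.
Therefore result = [(7, 20), (4, 10), (6, 12)].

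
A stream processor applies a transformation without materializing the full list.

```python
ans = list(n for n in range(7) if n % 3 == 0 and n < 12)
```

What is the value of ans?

Step 1: Filter range(7) where n % 3 == 0 and n < 12:
  n=0: both conditions met, included
  n=1: excluded (1 % 3 != 0)
  n=2: excluded (2 % 3 != 0)
  n=3: both conditions met, included
  n=4: excluded (4 % 3 != 0)
  n=5: excluded (5 % 3 != 0)
  n=6: both conditions met, included
Therefore ans = [0, 3, 6].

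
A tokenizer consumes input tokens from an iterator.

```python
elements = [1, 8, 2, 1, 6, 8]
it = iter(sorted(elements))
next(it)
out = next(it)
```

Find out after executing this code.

Step 1: sorted([1, 8, 2, 1, 6, 8]) = [1, 1, 2, 6, 8, 8].
Step 2: Create iterator and skip 1 elements.
Step 3: next() returns 1.
Therefore out = 1.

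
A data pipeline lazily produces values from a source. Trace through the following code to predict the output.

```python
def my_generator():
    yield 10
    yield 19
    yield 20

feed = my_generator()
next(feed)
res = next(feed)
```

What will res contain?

Step 1: my_generator() creates a generator.
Step 2: next(feed) yields 10 (consumed and discarded).
Step 3: next(feed) yields 19, assigned to res.
Therefore res = 19.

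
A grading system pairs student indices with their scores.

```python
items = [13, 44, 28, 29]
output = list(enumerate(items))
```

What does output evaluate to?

Step 1: enumerate pairs each element with its index:
  (0, 13)
  (1, 44)
  (2, 28)
  (3, 29)
Therefore output = [(0, 13), (1, 44), (2, 28), (3, 29)].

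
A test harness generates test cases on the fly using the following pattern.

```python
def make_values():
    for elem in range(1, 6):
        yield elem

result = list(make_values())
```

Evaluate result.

Step 1: The generator yields each value from range(1, 6).
Step 2: list() consumes all yields: [1, 2, 3, 4, 5].
Therefore result = [1, 2, 3, 4, 5].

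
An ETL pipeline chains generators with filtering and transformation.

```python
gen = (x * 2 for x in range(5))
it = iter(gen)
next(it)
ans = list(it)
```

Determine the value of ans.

Step 1: Generator produces [0, 2, 4, 6, 8].
Step 2: next(it) consumes first element (0).
Step 3: list(it) collects remaining: [2, 4, 6, 8].
Therefore ans = [2, 4, 6, 8].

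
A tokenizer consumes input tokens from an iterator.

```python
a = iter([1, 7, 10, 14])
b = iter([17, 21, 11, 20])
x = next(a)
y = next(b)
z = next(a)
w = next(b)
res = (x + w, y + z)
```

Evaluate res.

Step 1: a iterates [1, 7, 10, 14], b iterates [17, 21, 11, 20].
Step 2: x = next(a) = 1, y = next(b) = 17.
Step 3: z = next(a) = 7, w = next(b) = 21.
Step 4: res = (1 + 21, 17 + 7) = (22, 24).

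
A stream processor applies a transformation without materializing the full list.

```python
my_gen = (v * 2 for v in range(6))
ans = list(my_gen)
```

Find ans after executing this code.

Step 1: For each v in range(6), compute v*2:
  v=0: 0*2 = 0
  v=1: 1*2 = 2
  v=2: 2*2 = 4
  v=3: 3*2 = 6
  v=4: 4*2 = 8
  v=5: 5*2 = 10
Therefore ans = [0, 2, 4, 6, 8, 10].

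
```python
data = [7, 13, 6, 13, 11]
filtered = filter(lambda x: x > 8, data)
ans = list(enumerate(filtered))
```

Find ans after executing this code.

Step 1: Filter [7, 13, 6, 13, 11] for > 8: [13, 13, 11].
Step 2: enumerate re-indexes from 0: [(0, 13), (1, 13), (2, 11)].
Therefore ans = [(0, 13), (1, 13), (2, 11)].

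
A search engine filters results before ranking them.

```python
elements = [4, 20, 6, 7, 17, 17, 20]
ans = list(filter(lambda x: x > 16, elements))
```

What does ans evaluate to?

Step 1: Filter elements > 16:
  4: removed
  20: kept
  6: removed
  7: removed
  17: kept
  17: kept
  20: kept
Therefore ans = [20, 17, 17, 20].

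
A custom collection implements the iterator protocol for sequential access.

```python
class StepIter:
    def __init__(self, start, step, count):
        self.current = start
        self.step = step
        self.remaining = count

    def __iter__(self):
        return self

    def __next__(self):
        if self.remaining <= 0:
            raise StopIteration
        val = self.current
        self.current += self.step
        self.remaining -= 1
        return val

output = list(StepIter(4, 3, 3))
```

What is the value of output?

Step 1: StepIter starts at 4, increments by 3, for 3 steps:
  Yield 4, then current += 3
  Yield 7, then current += 3
  Yield 10, then current += 3
Therefore output = [4, 7, 10].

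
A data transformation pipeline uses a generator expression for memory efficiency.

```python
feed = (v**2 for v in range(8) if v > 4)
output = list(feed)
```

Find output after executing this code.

Step 1: For range(8), keep v > 4, then square:
  v=0: 0 <= 4, excluded
  v=1: 1 <= 4, excluded
  v=2: 2 <= 4, excluded
  v=3: 3 <= 4, excluded
  v=4: 4 <= 4, excluded
  v=5: 5 > 4, yield 5**2 = 25
  v=6: 6 > 4, yield 6**2 = 36
  v=7: 7 > 4, yield 7**2 = 49
Therefore output = [25, 36, 49].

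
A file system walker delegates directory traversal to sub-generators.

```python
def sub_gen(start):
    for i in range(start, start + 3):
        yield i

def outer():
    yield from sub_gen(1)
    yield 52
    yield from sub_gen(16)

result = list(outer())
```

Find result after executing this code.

Step 1: outer() delegates to sub_gen(1):
  yield 1
  yield 2
  yield 3
Step 2: yield 52
Step 3: Delegates to sub_gen(16):
  yield 16
  yield 17
  yield 18
Therefore result = [1, 2, 3, 52, 16, 17, 18].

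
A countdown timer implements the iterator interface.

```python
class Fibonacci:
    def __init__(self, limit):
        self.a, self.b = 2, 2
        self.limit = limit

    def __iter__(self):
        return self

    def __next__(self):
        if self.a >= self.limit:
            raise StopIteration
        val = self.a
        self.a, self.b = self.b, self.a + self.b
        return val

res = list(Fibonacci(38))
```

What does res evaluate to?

Step 1: Fibonacci-like sequence (a=2, b=2) until >= 38:
  Yield 2, then a,b = 2,4
  Yield 2, then a,b = 4,6
  Yield 4, then a,b = 6,10
  Yield 6, then a,b = 10,16
  Yield 10, then a,b = 16,26
  Yield 16, then a,b = 26,42
  Yield 26, then a,b = 42,68
Step 2: 42 >= 38, stop.
Therefore res = [2, 2, 4, 6, 10, 16, 26].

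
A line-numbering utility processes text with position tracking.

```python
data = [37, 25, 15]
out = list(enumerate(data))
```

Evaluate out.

Step 1: enumerate pairs each element with its index:
  (0, 37)
  (1, 25)
  (2, 15)
Therefore out = [(0, 37), (1, 25), (2, 15)].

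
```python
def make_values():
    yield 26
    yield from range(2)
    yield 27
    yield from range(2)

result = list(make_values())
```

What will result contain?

Step 1: Trace yields in order:
  yield 26
  yield 0
  yield 1
  yield 27
  yield 0
  yield 1
Therefore result = [26, 0, 1, 27, 0, 1].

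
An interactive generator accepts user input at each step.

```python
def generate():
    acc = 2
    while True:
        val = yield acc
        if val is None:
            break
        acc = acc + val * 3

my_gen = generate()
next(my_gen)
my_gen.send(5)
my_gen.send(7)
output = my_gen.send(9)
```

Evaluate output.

Step 1: next() -> yield acc=2.
Step 2: send(5) -> val=5, acc = 2 + 5*3 = 17, yield 17.
Step 3: send(7) -> val=7, acc = 17 + 7*3 = 38, yield 38.
Step 4: send(9) -> val=9, acc = 38 + 9*3 = 65, yield 65.
Therefore output = 65.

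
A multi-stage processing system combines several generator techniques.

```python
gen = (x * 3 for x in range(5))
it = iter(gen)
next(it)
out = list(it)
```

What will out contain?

Step 1: Generator produces [0, 3, 6, 9, 12].
Step 2: next(it) consumes first element (0).
Step 3: list(it) collects remaining: [3, 6, 9, 12].
Therefore out = [3, 6, 9, 12].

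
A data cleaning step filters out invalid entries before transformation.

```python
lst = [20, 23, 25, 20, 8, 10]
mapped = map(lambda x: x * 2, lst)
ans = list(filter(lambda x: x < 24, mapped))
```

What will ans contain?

Step 1: Map x * 2:
  20 -> 40
  23 -> 46
  25 -> 50
  20 -> 40
  8 -> 16
  10 -> 20
Step 2: Filter for < 24:
  40: removed
  46: removed
  50: removed
  40: removed
  16: kept
  20: kept
Therefore ans = [16, 20].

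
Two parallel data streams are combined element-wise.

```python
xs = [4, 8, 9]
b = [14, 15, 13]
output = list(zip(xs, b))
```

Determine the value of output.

Step 1: zip pairs elements at same index:
  Index 0: (4, 14)
  Index 1: (8, 15)
  Index 2: (9, 13)
Therefore output = [(4, 14), (8, 15), (9, 13)].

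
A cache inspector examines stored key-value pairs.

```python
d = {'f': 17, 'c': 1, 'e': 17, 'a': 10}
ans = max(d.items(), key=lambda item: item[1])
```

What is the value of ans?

Step 1: Find item with maximum value:
  ('f', 17)
  ('c', 1)
  ('e', 17)
  ('a', 10)
Step 2: Maximum value is 17 at key 'f'.
Therefore ans = ('f', 17).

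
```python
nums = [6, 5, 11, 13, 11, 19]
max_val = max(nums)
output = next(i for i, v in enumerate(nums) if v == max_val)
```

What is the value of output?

Step 1: max([6, 5, 11, 13, 11, 19]) = 19.
Step 2: Find first index where value == 19:
  Index 0: 6 != 19
  Index 1: 5 != 19
  Index 2: 11 != 19
  Index 3: 13 != 19
  Index 4: 11 != 19
  Index 5: 19 == 19, found!
Therefore output = 5.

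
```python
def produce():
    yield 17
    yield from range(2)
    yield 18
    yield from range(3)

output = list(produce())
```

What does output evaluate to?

Step 1: Trace yields in order:
  yield 17
  yield 0
  yield 1
  yield 18
  yield 0
  yield 1
  yield 2
Therefore output = [17, 0, 1, 18, 0, 1, 2].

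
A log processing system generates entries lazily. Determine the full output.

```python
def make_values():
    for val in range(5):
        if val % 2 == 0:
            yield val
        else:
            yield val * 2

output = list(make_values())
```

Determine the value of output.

Step 1: For each val in range(5), yield val if even, else val*2:
  val=0 (even): yield 0
  val=1 (odd): yield 1*2 = 2
  val=2 (even): yield 2
  val=3 (odd): yield 3*2 = 6
  val=4 (even): yield 4
Therefore output = [0, 2, 2, 6, 4].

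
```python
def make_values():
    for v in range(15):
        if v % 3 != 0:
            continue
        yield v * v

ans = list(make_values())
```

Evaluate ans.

Step 1: Only yield v**2 when v is divisible by 3:
  v=0: 0 % 3 == 0, yield 0**2 = 0
  v=3: 3 % 3 == 0, yield 3**2 = 9
  v=6: 6 % 3 == 0, yield 6**2 = 36
  v=9: 9 % 3 == 0, yield 9**2 = 81
  v=12: 12 % 3 == 0, yield 12**2 = 144
Therefore ans = [0, 9, 36, 81, 144].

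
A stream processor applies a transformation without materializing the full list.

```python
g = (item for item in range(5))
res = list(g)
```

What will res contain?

Step 1: Generator expression iterates range(5): [0, 1, 2, 3, 4].
Step 2: list() collects all values.
Therefore res = [0, 1, 2, 3, 4].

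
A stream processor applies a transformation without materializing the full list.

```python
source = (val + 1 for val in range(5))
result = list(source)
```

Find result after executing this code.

Step 1: For each val in range(5), compute val+1:
  val=0: 0+1 = 1
  val=1: 1+1 = 2
  val=2: 2+1 = 3
  val=3: 3+1 = 4
  val=4: 4+1 = 5
Therefore result = [1, 2, 3, 4, 5].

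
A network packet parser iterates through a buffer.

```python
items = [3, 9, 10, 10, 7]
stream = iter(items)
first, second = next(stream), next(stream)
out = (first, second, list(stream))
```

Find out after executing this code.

Step 1: Create iterator over [3, 9, 10, 10, 7].
Step 2: first = 3, second = 9.
Step 3: Remaining elements: [10, 10, 7].
Therefore out = (3, 9, [10, 10, 7]).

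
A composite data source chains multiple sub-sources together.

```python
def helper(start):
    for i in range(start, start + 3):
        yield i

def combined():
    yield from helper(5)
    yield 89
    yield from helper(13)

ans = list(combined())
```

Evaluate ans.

Step 1: combined() delegates to helper(5):
  yield 5
  yield 6
  yield 7
Step 2: yield 89
Step 3: Delegates to helper(13):
  yield 13
  yield 14
  yield 15
Therefore ans = [5, 6, 7, 89, 13, 14, 15].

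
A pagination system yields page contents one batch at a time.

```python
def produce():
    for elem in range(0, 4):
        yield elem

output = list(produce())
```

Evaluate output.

Step 1: The generator yields each value from range(0, 4).
Step 2: list() consumes all yields: [0, 1, 2, 3].
Therefore output = [0, 1, 2, 3].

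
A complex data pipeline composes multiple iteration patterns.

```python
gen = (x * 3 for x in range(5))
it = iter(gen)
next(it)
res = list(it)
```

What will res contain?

Step 1: Generator produces [0, 3, 6, 9, 12].
Step 2: next(it) consumes first element (0).
Step 3: list(it) collects remaining: [3, 6, 9, 12].
Therefore res = [3, 6, 9, 12].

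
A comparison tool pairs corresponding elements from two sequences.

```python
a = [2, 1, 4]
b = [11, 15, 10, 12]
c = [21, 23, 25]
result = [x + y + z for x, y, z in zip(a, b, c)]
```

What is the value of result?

Step 1: zip three lists (truncates to shortest, len=3):
  2 + 11 + 21 = 34
  1 + 15 + 23 = 39
  4 + 10 + 25 = 39
Therefore result = [34, 39, 39].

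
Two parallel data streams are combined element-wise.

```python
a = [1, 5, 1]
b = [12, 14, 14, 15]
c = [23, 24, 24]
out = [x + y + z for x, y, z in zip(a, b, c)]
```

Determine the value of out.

Step 1: zip three lists (truncates to shortest, len=3):
  1 + 12 + 23 = 36
  5 + 14 + 24 = 43
  1 + 14 + 24 = 39
Therefore out = [36, 43, 39].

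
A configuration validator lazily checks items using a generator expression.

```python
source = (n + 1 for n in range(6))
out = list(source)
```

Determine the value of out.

Step 1: For each n in range(6), compute n+1:
  n=0: 0+1 = 1
  n=1: 1+1 = 2
  n=2: 2+1 = 3
  n=3: 3+1 = 4
  n=4: 4+1 = 5
  n=5: 5+1 = 6
Therefore out = [1, 2, 3, 4, 5, 6].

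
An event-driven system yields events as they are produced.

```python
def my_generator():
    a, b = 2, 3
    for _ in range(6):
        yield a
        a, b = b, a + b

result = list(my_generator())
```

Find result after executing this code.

Step 1: Fibonacci-like sequence starting with a=2, b=3:
  Iteration 1: yield a=2, then a,b = 3,5
  Iteration 2: yield a=3, then a,b = 5,8
  Iteration 3: yield a=5, then a,b = 8,13
  Iteration 4: yield a=8, then a,b = 13,21
  Iteration 5: yield a=13, then a,b = 21,34
  Iteration 6: yield a=21, then a,b = 34,55
Therefore result = [2, 3, 5, 8, 13, 21].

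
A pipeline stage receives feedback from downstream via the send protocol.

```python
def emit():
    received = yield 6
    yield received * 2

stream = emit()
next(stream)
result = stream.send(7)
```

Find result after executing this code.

Step 1: next(stream) advances to first yield, producing 6.
Step 2: send(7) resumes, received = 7.
Step 3: yield received * 2 = 7 * 2 = 14.
Therefore result = 14.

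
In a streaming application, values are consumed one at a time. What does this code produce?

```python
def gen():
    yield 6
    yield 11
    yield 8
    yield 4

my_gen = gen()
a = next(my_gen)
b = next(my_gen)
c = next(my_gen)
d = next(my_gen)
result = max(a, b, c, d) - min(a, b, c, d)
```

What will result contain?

Step 1: Create generator and consume all values:
  a = next(my_gen) = 6
  b = next(my_gen) = 11
  c = next(my_gen) = 8
  d = next(my_gen) = 4
Step 2: max = 11, min = 4, result = 11 - 4 = 7.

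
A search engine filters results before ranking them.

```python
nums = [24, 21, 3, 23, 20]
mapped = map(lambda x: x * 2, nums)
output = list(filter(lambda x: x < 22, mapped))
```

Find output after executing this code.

Step 1: Map x * 2:
  24 -> 48
  21 -> 42
  3 -> 6
  23 -> 46
  20 -> 40
Step 2: Filter for < 22:
  48: removed
  42: removed
  6: kept
  46: removed
  40: removed
Therefore output = [6].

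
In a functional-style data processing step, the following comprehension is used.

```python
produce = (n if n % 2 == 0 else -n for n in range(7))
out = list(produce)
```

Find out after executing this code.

Step 1: For each n in range(7), yield n if even, else -n:
  n=0: even, yield 0
  n=1: odd, yield -1
  n=2: even, yield 2
  n=3: odd, yield -3
  n=4: even, yield 4
  n=5: odd, yield -5
  n=6: even, yield 6
Therefore out = [0, -1, 2, -3, 4, -5, 6].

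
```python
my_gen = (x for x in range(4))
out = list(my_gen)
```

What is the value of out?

Step 1: Generator expression iterates range(4): [0, 1, 2, 3].
Step 2: list() collects all values.
Therefore out = [0, 1, 2, 3].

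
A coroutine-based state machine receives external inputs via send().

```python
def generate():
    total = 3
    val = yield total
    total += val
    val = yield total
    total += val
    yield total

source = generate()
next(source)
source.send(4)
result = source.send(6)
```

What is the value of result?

Step 1: next() -> yield total=3.
Step 2: send(4) -> val=4, total = 3+4 = 7, yield 7.
Step 3: send(6) -> val=6, total = 7+6 = 13, yield 13.
Therefore result = 13.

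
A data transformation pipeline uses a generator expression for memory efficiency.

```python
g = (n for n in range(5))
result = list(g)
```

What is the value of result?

Step 1: Generator expression iterates range(5): [0, 1, 2, 3, 4].
Step 2: list() collects all values.
Therefore result = [0, 1, 2, 3, 4].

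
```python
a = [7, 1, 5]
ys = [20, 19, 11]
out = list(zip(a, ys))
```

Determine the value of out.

Step 1: zip pairs elements at same index:
  Index 0: (7, 20)
  Index 1: (1, 19)
  Index 2: (5, 11)
Therefore out = [(7, 20), (1, 19), (5, 11)].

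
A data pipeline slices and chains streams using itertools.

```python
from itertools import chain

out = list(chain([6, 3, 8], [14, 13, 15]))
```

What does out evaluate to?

Step 1: chain() concatenates iterables: [6, 3, 8] + [14, 13, 15].
Therefore out = [6, 3, 8, 14, 13, 15].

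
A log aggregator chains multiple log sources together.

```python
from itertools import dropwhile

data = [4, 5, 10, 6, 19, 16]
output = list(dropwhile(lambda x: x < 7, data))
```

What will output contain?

Step 1: dropwhile drops elements while < 7:
  4 < 7: dropped
  5 < 7: dropped
  10: kept (dropping stopped)
Step 2: Remaining elements kept regardless of condition.
Therefore output = [10, 6, 19, 16].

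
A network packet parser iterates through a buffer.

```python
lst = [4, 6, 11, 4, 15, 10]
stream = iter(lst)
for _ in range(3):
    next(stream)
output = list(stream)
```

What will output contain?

Step 1: Create iterator over [4, 6, 11, 4, 15, 10].
Step 2: Advance 3 positions (consuming [4, 6, 11]).
Step 3: list() collects remaining elements: [4, 15, 10].
Therefore output = [4, 15, 10].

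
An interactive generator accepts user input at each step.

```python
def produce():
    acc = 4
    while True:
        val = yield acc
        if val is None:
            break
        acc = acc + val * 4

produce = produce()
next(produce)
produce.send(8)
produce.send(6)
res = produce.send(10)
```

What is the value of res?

Step 1: next() -> yield acc=4.
Step 2: send(8) -> val=8, acc = 4 + 8*4 = 36, yield 36.
Step 3: send(6) -> val=6, acc = 36 + 6*4 = 60, yield 60.
Step 4: send(10) -> val=10, acc = 60 + 10*4 = 100, yield 100.
Therefore res = 100.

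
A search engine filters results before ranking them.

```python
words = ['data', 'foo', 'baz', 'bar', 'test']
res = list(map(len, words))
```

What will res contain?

Step 1: Map len() to each word:
  'data' -> 4
  'foo' -> 3
  'baz' -> 3
  'bar' -> 3
  'test' -> 4
Therefore res = [4, 3, 3, 3, 4].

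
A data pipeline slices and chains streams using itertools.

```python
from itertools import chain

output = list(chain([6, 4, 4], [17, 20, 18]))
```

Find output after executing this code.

Step 1: chain() concatenates iterables: [6, 4, 4] + [17, 20, 18].
Therefore output = [6, 4, 4, 17, 20, 18].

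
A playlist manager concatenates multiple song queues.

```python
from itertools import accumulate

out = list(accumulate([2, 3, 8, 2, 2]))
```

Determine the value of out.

Step 1: accumulate computes running sums:
  + 2 = 2
  + 3 = 5
  + 8 = 13
  + 2 = 15
  + 2 = 17
Therefore out = [2, 5, 13, 15, 17].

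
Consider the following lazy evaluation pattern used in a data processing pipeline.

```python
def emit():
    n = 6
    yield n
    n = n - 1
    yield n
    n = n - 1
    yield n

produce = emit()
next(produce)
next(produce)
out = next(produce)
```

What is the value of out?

Step 1: Trace through generator execution:
  Yield 1: n starts at 6, yield 6
  Yield 2: n = 6 - 1 = 5, yield 5
  Yield 3: n = 5 - 1 = 4, yield 4
Step 2: First next() gets 6, second next() gets the second value, third next() yields 4.
Therefore out = 4.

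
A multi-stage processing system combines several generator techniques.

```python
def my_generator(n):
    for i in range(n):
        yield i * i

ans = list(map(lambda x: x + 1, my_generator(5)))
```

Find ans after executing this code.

Step 1: my_generator(5) yields squares: [0, 1, 4, 9, 16].
Step 2: map adds 1 to each: [1, 2, 5, 10, 17].
Therefore ans = [1, 2, 5, 10, 17].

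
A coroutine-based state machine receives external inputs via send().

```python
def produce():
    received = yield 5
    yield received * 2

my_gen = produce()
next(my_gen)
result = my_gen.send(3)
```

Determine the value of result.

Step 1: next(my_gen) advances to first yield, producing 5.
Step 2: send(3) resumes, received = 3.
Step 3: yield received * 2 = 3 * 2 = 6.
Therefore result = 6.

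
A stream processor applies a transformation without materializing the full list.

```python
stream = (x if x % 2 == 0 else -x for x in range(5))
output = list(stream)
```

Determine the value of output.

Step 1: For each x in range(5), yield x if even, else -x:
  x=0: even, yield 0
  x=1: odd, yield -1
  x=2: even, yield 2
  x=3: odd, yield -3
  x=4: even, yield 4
Therefore output = [0, -1, 2, -3, 4].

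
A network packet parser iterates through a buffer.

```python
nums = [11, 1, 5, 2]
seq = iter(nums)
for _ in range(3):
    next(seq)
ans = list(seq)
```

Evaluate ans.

Step 1: Create iterator over [11, 1, 5, 2].
Step 2: Advance 3 positions (consuming [11, 1, 5]).
Step 3: list() collects remaining elements: [2].
Therefore ans = [2].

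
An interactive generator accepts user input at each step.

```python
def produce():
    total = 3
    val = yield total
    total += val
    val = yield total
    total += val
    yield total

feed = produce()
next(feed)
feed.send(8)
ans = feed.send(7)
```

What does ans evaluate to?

Step 1: next() -> yield total=3.
Step 2: send(8) -> val=8, total = 3+8 = 11, yield 11.
Step 3: send(7) -> val=7, total = 11+7 = 18, yield 18.
Therefore ans = 18.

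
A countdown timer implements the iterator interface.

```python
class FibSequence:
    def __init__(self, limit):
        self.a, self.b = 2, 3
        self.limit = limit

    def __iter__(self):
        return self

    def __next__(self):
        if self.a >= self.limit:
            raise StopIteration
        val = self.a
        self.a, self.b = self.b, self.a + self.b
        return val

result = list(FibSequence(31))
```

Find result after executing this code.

Step 1: Fibonacci-like sequence (a=2, b=3) until >= 31:
  Yield 2, then a,b = 3,5
  Yield 3, then a,b = 5,8
  Yield 5, then a,b = 8,13
  Yield 8, then a,b = 13,21
  Yield 13, then a,b = 21,34
  Yield 21, then a,b = 34,55
Step 2: 34 >= 31, stop.
Therefore result = [2, 3, 5, 8, 13, 21].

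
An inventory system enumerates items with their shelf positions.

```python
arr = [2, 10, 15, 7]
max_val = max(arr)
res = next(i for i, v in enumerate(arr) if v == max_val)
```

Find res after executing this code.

Step 1: max([2, 10, 15, 7]) = 15.
Step 2: Find first index where value == 15:
  Index 0: 2 != 15
  Index 1: 10 != 15
  Index 2: 15 == 15, found!
Therefore res = 2.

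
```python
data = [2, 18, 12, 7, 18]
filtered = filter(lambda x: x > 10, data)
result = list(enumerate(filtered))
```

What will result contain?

Step 1: Filter [2, 18, 12, 7, 18] for > 10: [18, 12, 18].
Step 2: enumerate re-indexes from 0: [(0, 18), (1, 12), (2, 18)].
Therefore result = [(0, 18), (1, 12), (2, 18)].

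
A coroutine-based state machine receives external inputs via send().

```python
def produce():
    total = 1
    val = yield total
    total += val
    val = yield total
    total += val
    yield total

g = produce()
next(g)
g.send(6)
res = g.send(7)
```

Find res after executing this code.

Step 1: next() -> yield total=1.
Step 2: send(6) -> val=6, total = 1+6 = 7, yield 7.
Step 3: send(7) -> val=7, total = 7+7 = 14, yield 14.
Therefore res = 14.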